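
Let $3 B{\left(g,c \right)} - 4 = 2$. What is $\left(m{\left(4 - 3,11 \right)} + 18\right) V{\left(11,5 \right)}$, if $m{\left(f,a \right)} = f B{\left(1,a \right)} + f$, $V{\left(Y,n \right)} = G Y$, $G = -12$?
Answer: $-2772$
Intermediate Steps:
$V{\left(Y,n \right)} = - 12 Y$
$B{\left(g,c \right)} = 2$ ($B{\left(g,c \right)} = \frac{4}{3} + \frac{1}{3} \cdot 2 = \frac{4}{3} + \frac{2}{3} = 2$)
$m{\left(f,a \right)} = 3 f$ ($m{\left(f,a \right)} = f 2 + f = 2 f + f = 3 f$)
$\left(m{\left(4 - 3,11 \right)} + 18\right) V{\left(11,5 \right)} = \left(3 \left(4 - 3\right) + 18\right) \left(\left(-12\right) 11\right) = \left(3 \left(4 - 3\right) + 18\right) \left(-132\right) = \left(3 \cdot 1 + 18\right) \left(-132\right) = \left(3 + 18\right) \left(-132\right) = 21 \left(-132\right) = -2772$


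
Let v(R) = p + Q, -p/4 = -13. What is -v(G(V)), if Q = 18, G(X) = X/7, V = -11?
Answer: -70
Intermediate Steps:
p = 52 (p = -4*(-13) = 52)
G(X) = X/7 (G(X) = X*(⅐) = X/7)
v(R) = 70 (v(R) = 52 + 18 = 70)
-v(G(V)) = -1*70 = -70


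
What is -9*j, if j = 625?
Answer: -5625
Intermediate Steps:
-9*j = -9*625 = -5625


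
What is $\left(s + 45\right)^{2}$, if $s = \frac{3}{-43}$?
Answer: $\frac{3732624}{1849} \approx 2018.7$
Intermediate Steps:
$s = - \frac{3}{43}$ ($s = 3 \left(- \frac{1}{43}\right) = - \frac{3}{43} \approx -0.069767$)
$\left(s + 45\right)^{2} = \left(- \frac{3}{43} + 45\right)^{2} = \left(\frac{1932}{43}\right)^{2} = \frac{3732624}{1849}$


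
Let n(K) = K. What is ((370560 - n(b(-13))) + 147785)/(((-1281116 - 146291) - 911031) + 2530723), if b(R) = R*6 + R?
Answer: 57604/21365 ≈ 2.6962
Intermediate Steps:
b(R) = 7*R (b(R) = 6*R + R = 7*R)
((370560 - n(b(-13))) + 147785)/(((-1281116 - 146291) - 911031) + 2530723) = ((370560 - 7*(-13)) + 147785)/(((-1281116 - 146291) - 911031) + 2530723) = ((370560 - 1*(-91)) + 147785)/((-1427407 - 911031) + 2530723) = ((370560 + 91) + 147785)/(-2338438 + 2530723) = (370651 + 147785)/192285 = 518436*(1/192285) = 57604/21365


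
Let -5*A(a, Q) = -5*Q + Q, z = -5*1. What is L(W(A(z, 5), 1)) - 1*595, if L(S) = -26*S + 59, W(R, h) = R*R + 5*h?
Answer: -1082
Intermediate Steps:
z = -5
A(a, Q) = 4*Q/5 (A(a, Q) = -(-5*Q + Q)/5 = -(-4)*Q/5 = 4*Q/5)
W(R, h) = R**2 + 5*h
L(S) = 59 - 26*S
L(W(A(z, 5), 1)) - 1*595 = (59 - 26*(((4/5)*5)**2 + 5*1)) - 1*595 = (59 - 26*(4**2 + 5)) - 595 = (59 - 26*(16 + 5)) - 595 = (59 - 26*21) - 595 = (59 - 546) - 595 = -487 - 595 = -1082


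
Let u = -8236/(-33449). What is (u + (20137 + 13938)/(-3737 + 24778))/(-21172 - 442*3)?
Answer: -187581193/2262014514526 ≈ -8.2927e-5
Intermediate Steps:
u = 8236/33449 (u = -8236*(-1/33449) = 8236/33449 ≈ 0.24623)
(u + (20137 + 13938)/(-3737 + 24778))/(-21172 - 442*3) = (8236/33449 + (20137 + 13938)/(-3737 + 24778))/(-21172 - 442*3) = (8236/33449 + 34075/21041)/(-21172 - 1326) = (8236/33449 + 34075*(1/21041))/(-22498) = (8236/33449 + 34075/21041)*(-1/22498) = (1313068351/703800409)*(-1/22498) = -187581193/2262014514526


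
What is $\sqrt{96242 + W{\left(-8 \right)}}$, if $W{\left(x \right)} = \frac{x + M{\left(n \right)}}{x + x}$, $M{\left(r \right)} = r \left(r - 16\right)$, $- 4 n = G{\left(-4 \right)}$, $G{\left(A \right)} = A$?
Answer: $\frac{\sqrt{1539895}}{4} \approx 310.23$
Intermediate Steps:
$n = 1$ ($n = \left(- \frac{1}{4}\right) \left(-4\right) = 1$)
$M{\left(r \right)} = r \left(-16 + r\right)$
$W{\left(x \right)} = \frac{-15 + x}{2 x}$ ($W{\left(x \right)} = \frac{x + 1 \left(-16 + 1\right)}{x + x} = \frac{x + 1 \left(-15\right)}{2 x} = \left(x - 15\right) \frac{1}{2 x} = \left(-15 + x\right) \frac{1}{2 x} = \frac{-15 + x}{2 x}$)
$\sqrt{96242 + W{\left(-8 \right)}} = \sqrt{96242 + \frac{-15 - 8}{2 \left(-8\right)}} = \sqrt{96242 + \frac{1}{2} \left(- \frac{1}{8}\right) \left(-23\right)} = \sqrt{96242 + \frac{23}{16}} = \sqrt{\frac{1539895}{16}} = \frac{\sqrt{1539895}}{4}$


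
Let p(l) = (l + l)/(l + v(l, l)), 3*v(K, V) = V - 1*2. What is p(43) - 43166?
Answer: -3668981/85 ≈ -43165.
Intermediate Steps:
v(K, V) = -2/3 + V/3 (v(K, V) = (V - 1*2)/3 = (V - 2)/3 = (-2 + V)/3 = -2/3 + V/3)
p(l) = 2*l/(-2/3 + 4*l/3) (p(l) = (l + l)/(l + (-2/3 + l/3)) = (2*l)/(-2/3 + 4*l/3) = 2*l/(-2/3 + 4*l/3))
p(43) - 43166 = 3*43/(-1 + 2*43) - 43166 = 3*43/(-1 + 86) - 43166 = 3*43/85 - 43166 = 3*43*(1/85) - 43166 = 129/85 - 43166 = -3668981/85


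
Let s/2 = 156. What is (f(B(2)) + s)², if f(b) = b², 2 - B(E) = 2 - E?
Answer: 99856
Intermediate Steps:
B(E) = E (B(E) = 2 - (2 - E) = 2 + (-2 + E) = E)
s = 312 (s = 2*156 = 312)
(f(B(2)) + s)² = (2² + 312)² = (4 + 312)² = 316² = 99856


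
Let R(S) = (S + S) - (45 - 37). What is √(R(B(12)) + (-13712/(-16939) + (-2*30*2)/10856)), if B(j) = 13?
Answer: √9932464486858199/22986223 ≈ 4.3357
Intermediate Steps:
R(S) = -8 + 2*S (R(S) = 2*S - 1*8 = 2*S - 8 = -8 + 2*S)
√(R(B(12)) + (-13712/(-16939) + (-2*30*2)/10856)) = √((-8 + 2*13) + (-13712/(-16939) + (-2*30*2)/10856)) = √((-8 + 26) + (-13712*(-1/16939) - 60*2*(1/10856))) = √(18 + (13712/16939 - 120*1/10856)) = √(18 + (13712/16939 - 15/1357)) = √(18 + 18353099/22986223) = √(432105113/22986223) = √9932464486858199/22986223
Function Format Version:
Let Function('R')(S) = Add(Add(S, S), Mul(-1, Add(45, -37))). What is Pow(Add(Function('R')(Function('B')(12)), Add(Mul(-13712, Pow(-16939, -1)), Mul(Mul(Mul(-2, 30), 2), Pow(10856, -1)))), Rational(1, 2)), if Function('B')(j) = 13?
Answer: Mul(Rational(1, 22986223), Pow(9932464486858199, Rational(1, 2))) ≈ 4.3357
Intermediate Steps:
Function('R')(S) = Add(-8, Mul(2, S)) (Function('R')(S) = Add(Mul(2, S), Mul(-1, 8)) = Add(Mul(2, S), -8) = Add(-8, Mul(2, S)))
Pow(Add(Function('R')(Function('B')(12)), Add(Mul(-13712, Pow(-16939, -1)), Mul(Mul(Mul(-2, 30), 2), Pow(10856, -1)))), Rational(1, 2)) = Pow(Add(Add(-8, Mul(2, 13)), Add(Mul(-13712, Pow(-16939, -1)), Mul(Mul(Mul(-2, 30), 2), Pow(10856, -1)))), Rational(1, 2)) = Pow(Add(Add(-8, 26), Add(Mul(-13712, Rational(-1, 16939)), Mul(Mul(-60, 2), Rational(1, 10856)))), Rational(1, 2)) = Pow(Add(18, Add(Rational(13712, 16939), Mul(-120, Rational(1, 10856)))), Rational(1, 2)) = Pow(Add(18, Add(Rational(13712, 16939), Rational(-15, 1357))), Rational(1, 2)) = Pow(Add(18, Rational(18353099, 22986223)), Rational(1, 2)) = Pow(Rational(432105113, 22986223), Rational(1, 2)) = Mul(Rational(1, 22986223), Pow(9932464486858199, Rational(1, 2)))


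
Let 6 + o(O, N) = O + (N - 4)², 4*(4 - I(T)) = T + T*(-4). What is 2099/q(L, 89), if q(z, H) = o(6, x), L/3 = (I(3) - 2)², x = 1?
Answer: 2099/9 ≈ 233.22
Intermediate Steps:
I(T) = 4 + 3*T/4 (I(T) = 4 - (T + T*(-4))/4 = 4 - (T - 4*T)/4 = 4 - (-3)*T/4 = 4 + 3*T/4)
L = 867/16 (L = 3*((4 + (¾)*3) - 2)² = 3*((4 + 9/4) - 2)² = 3*(25/4 - 2)² = 3*(17/4)² = 3*(289/16) = 867/16 ≈ 54.188)
o(O, N) = -6 + O + (-4 + N)² (o(O, N) = -6 + (O + (N - 4)²) = -6 + (O + (-4 + N)²) = -6 + O + (-4 + N)²)
q(z, H) = 9 (q(z, H) = -6 + 6 + (-4 + 1)² = -6 + 6 + (-3)² = -6 + 6 + 9 = 9)
2099/q(L, 89) = 2099/9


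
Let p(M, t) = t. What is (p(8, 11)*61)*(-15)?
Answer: -10065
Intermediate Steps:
(p(8, 11)*61)*(-15) = (11*61)*(-15) = 671*(-15) = -10065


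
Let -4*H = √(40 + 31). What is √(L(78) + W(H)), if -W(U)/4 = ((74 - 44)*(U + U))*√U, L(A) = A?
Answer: √(78 + 30*I*71^(¾)) ≈ 20.198 + 18.165*I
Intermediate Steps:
H = -√71/4 (H = -√(40 + 31)/4 = -√71/4 ≈ -2.1065)
W(U) = -240*U^(3/2) (W(U) = -4*(74 - 44)*(U + U)*√U = -4*30*(2*U)*√U = -4*60*U*√U = -240*U^(3/2))
√(L(78) + W(H)) = √(78 - 240*(-I*71^(¾)/8)) = √(78 - (-30)*I*71^(¾)) = √(78 + 30*I*71^(¾))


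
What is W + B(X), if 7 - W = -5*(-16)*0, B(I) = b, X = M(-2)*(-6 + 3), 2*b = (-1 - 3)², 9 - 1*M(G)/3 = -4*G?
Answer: 15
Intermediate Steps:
M(G) = 27 + 12*G (M(G) = 27 - (-12)*G = 27 + 12*G)
b = 8 (b = (-1 - 3)²/2 = (½)*(-4)² = (½)*16 = 8)
X = -9 (X = (27 + 12*(-2))*(-6 + 3) = (27 - 24)*(-3) = 3*(-3) = -9)
B(I) = 8
W = 7 (W = 7 - (-5*(-16))*0 = 7 - 80*0 = 7 - 1*0 = 7 + 0 = 7)
W + B(X) = 7 + 8 = 15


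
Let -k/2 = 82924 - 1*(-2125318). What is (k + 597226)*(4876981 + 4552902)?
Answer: -36015156086814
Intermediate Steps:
k = -4416484 (k = -2*(82924 - 1*(-2125318)) = -2*(82924 + 2125318) = -2*2208242 = -4416484)
(k + 597226)*(4876981 + 4552902) = (-4416484 + 597226)*(4876981 + 4552902) = -3819258*9429883 = -36015156086814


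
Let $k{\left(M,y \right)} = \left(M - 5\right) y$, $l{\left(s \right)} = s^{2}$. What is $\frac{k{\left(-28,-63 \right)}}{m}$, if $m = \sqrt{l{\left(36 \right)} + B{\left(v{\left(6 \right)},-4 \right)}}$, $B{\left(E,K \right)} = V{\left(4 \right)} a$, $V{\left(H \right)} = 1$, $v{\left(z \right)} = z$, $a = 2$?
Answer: $\frac{189 \sqrt{1298}}{118} \approx 57.706$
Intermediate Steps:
$B{\left(E,K \right)} = 2$ ($B{\left(E,K \right)} = 1 \cdot 2 = 2$)
$k{\left(M,y \right)} = y \left(-5 + M\right)$ ($k{\left(M,y \right)} = \left(-5 + M\right) y = y \left(-5 + M\right)$)
$m = \sqrt{1298}$ ($m = \sqrt{36^{2} + 2} = \sqrt{1296 + 2} = \sqrt{1298} \approx 36.028$)
$\frac{k{\left(-28,-63 \right)}}{m} = \frac{\left(-63\right) \left(-5 - 28\right)}{\sqrt{1298}} = \left(-63\right) \left(-33\right) \frac{\sqrt{1298}}{1298} = 2079 \frac{\sqrt{1298}}{1298} = \frac{189 \sqrt{1298}}{118}$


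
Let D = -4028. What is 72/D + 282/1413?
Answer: 86180/474297 ≈ 0.18170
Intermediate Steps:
72/D + 282/1413 = 72/(-4028) + 282/1413 = 72*(-1/4028) + 282*(1/1413) = -18/1007 + 94/471 = 86180/474297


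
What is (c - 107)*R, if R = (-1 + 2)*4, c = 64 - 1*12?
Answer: -220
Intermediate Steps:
c = 52 (c = 64 - 12 = 52)
R = 4 (R = 1*4 = 4)
(c - 107)*R = (52 - 107)*4 = -55*4 = -220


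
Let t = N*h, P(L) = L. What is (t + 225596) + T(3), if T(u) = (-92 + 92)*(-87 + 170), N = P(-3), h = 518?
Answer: 224042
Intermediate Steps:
N = -3
T(u) = 0 (T(u) = 0*83 = 0)
t = -1554 (t = -3*518 = -1554)
(t + 225596) + T(3) = (-1554 + 225596) + 0 = 224042 + 0 = 224042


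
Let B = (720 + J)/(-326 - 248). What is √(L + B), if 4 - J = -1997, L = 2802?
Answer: 3*√102403322/574 ≈ 52.889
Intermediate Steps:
J = 2001 (J = 4 - 1*(-1997) = 4 + 1997 = 2001)
B = -2721/574 (B = (720 + 2001)/(-326 - 248) = 2721/(-574) = 2721*(-1/574) = -2721/574 ≈ -4.7404)
√(L + B) = √(2802 - 2721/574) = √(1605627/574) = 3*√102403322/574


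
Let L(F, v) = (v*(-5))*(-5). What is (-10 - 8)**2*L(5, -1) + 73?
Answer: -8027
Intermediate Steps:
L(F, v) = 25*v (L(F, v) = -5*v*(-5) = 25*v)
(-10 - 8)**2*L(5, -1) + 73 = (-10 - 8)**2*(25*(-1)) + 73 = (-18)**2*(-25) + 73 = 324*(-25) + 73 = -8100 + 73 = -8027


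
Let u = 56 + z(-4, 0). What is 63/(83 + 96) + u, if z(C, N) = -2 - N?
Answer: 9729/179 ≈ 54.352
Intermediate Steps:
u = 54 (u = 56 + (-2 - 1*0) = 56 + (-2 + 0) = 56 - 2 = 54)
63/(83 + 96) + u = 63/(83 + 96) + 54 = 63/179 + 54 = 9729/179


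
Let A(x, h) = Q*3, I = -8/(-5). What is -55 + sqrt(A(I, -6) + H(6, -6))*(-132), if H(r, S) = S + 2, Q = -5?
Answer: -55 - 132*I*sqrt(19) ≈ -55.0 - 575.38*I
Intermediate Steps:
H(r, S) = 2 + S
I = 8/5 (I = -8*(-1/5) = 8/5 ≈ 1.6000)
A(x, h) = -15 (A(x, h) = -5*3 = -15)
-55 + sqrt(A(I, -6) + H(6, -6))*(-132) = -55 + sqrt(-15 + (2 - 6))*(-132) = -55 + sqrt(-15 - 4)*(-132) = -55 + sqrt(-19)*(-132) = -55 + (I*sqrt(19))*(-132) = -55 - 132*I*sqrt(19)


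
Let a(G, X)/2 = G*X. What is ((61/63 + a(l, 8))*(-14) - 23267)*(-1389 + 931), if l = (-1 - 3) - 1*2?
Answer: 90422482/9 ≈ 1.0047e+7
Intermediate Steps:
l = -6 (l = -4 - 2 = -6)
a(G, X) = 2*G*X (a(G, X) = 2*(G*X) = 2*G*X)
((61/63 + a(l, 8))*(-14) - 23267)*(-1389 + 931) = ((61/63 + 2*(-6)*8)*(-14) - 23267)*(-1389 + 931) = ((61*(1/63) - 96)*(-14) - 23267)*(-458) = ((61/63 - 96)*(-14) - 23267)*(-458) = (-5987/63*(-14) - 23267)*(-458) = (11974/9 - 23267)*(-458) = -197429/9*(-458) = 90422482/9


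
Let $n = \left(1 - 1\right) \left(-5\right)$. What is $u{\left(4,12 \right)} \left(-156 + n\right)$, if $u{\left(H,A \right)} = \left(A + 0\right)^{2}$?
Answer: $-22464$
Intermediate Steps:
$n = 0$ ($n = 0 \left(-5\right) = 0$)
$u{\left(H,A \right)} = A^{2}$
$u{\left(4,12 \right)} \left(-156 + n\right) = 12^{2} \left(-156 + 0\right) = 144 \left(-156\right) = -22464$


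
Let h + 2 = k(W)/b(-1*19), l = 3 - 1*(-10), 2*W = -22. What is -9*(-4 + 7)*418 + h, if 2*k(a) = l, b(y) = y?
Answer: -428957/38 ≈ -11288.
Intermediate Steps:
W = -11 (W = (½)*(-22) = -11)
l = 13 (l = 3 + 10 = 13)
k(a) = 13/2 (k(a) = (½)*13 = 13/2)
h = -89/38 (h = -2 + 13/(2*((-1*19))) = -2 + (13/2)/(-19) = -2 + (13/2)*(-1/19) = -2 - 13/38 = -89/38 ≈ -2.3421)
-9*(-4 + 7)*418 + h = -9*(-4 + 7)*418 - 89/38 = -9*3*418 - 89/38 = -27*418 - 89/38 = -11286 - 89/38 = -428957/38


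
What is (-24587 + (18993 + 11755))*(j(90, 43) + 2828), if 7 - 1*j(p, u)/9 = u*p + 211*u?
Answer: -699864956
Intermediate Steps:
j(p, u) = 63 - 1899*u - 9*p*u (j(p, u) = 63 - 9*(u*p + 211*u) = 63 - 9*(p*u + 211*u) = 63 - 9*(211*u + p*u) = 63 + (-1899*u - 9*p*u) = 63 - 1899*u - 9*p*u)
(-24587 + (18993 + 11755))*(j(90, 43) + 2828) = (-24587 + (18993 + 11755))*((63 - 1899*43 - 9*90*43) + 2828) = (-24587 + 30748)*((63 - 81657 - 34830) + 2828) = 6161*(-116424 + 2828) = 6161*(-113596) = -699864956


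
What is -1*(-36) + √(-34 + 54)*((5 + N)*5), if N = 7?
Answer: 36 + 120*√5 ≈ 304.33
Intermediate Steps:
-1*(-36) + √(-34 + 54)*((5 + N)*5) = -1*(-36) + √(-34 + 54)*((5 + 7)*5) = 36 + √20*(12*5) = 36 + (2*√5)*60 = 36 + 120*√5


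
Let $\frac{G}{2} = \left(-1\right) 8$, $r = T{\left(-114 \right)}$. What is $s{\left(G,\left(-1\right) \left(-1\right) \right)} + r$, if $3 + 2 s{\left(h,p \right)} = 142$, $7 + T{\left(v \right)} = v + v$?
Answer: $- \frac{331}{2} \approx -165.5$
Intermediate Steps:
$T{\left(v \right)} = -7 + 2 v$ ($T{\left(v \right)} = -7 + \left(v + v\right) = -7 + 2 v$)
$r = -235$ ($r = -7 + 2 \left(-114\right) = -7 - 228 = -235$)
$G = -16$ ($G = 2 \left(\left(-1\right) 8\right) = 2 \left(-8\right) = -16$)
$s{\left(h,p \right)} = \frac{139}{2}$ ($s{\left(h,p \right)} = - \frac{3}{2} + \frac{1}{2} \cdot 142 = - \frac{3}{2} + 71 = \frac{139}{2}$)
$s{\left(G,\left(-1\right) \left(-1\right) \right)} + r = \frac{139}{2} - 235 = - \frac{331}{2}$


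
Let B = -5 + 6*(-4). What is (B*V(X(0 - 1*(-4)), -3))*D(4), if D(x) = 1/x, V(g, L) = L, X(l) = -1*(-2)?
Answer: 87/4 ≈ 21.750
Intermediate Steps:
X(l) = 2
B = -29 (B = -5 - 24 = -29)
(B*V(X(0 - 1*(-4)), -3))*D(4) = -29*(-3)/4 = 87*(¼) = 87/4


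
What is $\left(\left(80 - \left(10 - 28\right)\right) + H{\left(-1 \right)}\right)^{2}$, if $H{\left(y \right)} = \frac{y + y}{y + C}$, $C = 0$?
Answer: $10000$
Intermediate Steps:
$H{\left(y \right)} = 2$ ($H{\left(y \right)} = \frac{y + y}{y + 0} = \frac{2 y}{y} = 2$)
$\left(\left(80 - \left(10 - 28\right)\right) + H{\left(-1 \right)}\right)^{2} = \left(\left(80 - \left(10 - 28\right)\right) + 2\right)^{2} = \left(\left(80 - -18\right) + 2\right)^{2} = \left(\left(80 + 18\right) + 2\right)^{2} = \left(98 + 2\right)^{2} = 100^{2} = 10000$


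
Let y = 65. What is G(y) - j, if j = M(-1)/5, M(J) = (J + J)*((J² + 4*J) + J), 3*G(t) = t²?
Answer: 21101/15 ≈ 1406.7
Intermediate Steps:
G(t) = t²/3
M(J) = 2*J*(J² + 5*J) (M(J) = (2*J)*(J² + 5*J) = 2*J*(J² + 5*J))
j = 8/5 (j = (2*(-1)²*(5 - 1))/5 = (2*1*4)*(⅕) = 8*(⅕) = 8/5 ≈ 1.6000)
G(y) - j = (⅓)*65² - 1*8/5 = (⅓)*4225 - 8/5 = 4225/3 - 8/5 = 21101/15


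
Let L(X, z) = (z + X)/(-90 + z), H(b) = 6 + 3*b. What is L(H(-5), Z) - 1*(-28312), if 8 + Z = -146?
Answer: 6908291/244 ≈ 28313.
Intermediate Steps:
Z = -154 (Z = -8 - 146 = -154)
L(X, z) = (X + z)/(-90 + z)
L(H(-5), Z) - 1*(-28312) = ((6 + 3*(-5)) - 154)/(-90 - 154) - 1*(-28312) = ((6 - 15) - 154)/(-244) + 28312 = -(-9 - 154)/244 + 28312 = -1/244*(-163) + 28312 = 163/244 + 28312 = 6908291/244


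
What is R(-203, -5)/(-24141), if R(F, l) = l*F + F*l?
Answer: -2030/24141 ≈ -0.084089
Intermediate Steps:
R(F, l) = 2*F*l (R(F, l) = F*l + F*l = 2*F*l)
R(-203, -5)/(-24141) = (2*(-203)*(-5))/(-24141) = 2030*(-1/24141) = -2030/24141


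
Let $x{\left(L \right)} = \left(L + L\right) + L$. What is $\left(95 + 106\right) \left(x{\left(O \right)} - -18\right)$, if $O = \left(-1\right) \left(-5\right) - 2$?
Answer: $5427$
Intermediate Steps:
$O = 3$ ($O = 5 - 2 = 3$)
$x{\left(L \right)} = 3 L$ ($x{\left(L \right)} = 2 L + L = 3 L$)
$\left(95 + 106\right) \left(x{\left(O \right)} - -18\right) = \left(95 + 106\right) \left(3 \cdot 3 - -18\right) = 201 \left(9 + 18\right) = 201 \cdot 27 = 5427$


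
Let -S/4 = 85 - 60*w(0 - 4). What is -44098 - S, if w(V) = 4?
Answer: -44718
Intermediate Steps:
S = 620 (S = -4*(85 - 60*4) = -4*(85 - 240) = -4*(-155) = 620)
-44098 - S = -44098 - 1*620 = -44098 - 620 = -44718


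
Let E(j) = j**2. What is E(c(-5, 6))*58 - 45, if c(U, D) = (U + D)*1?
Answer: 13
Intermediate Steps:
c(U, D) = D + U (c(U, D) = (D + U)*1 = D + U)
E(c(-5, 6))*58 - 45 = (6 - 5)**2*58 - 45 = 1**2*58 - 45 = 1*58 - 45 = 58 - 45 = 13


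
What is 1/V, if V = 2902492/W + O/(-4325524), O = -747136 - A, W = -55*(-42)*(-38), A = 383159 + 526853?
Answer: -3390129435/110797628164 ≈ -0.030597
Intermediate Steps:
A = 910012
W = -87780 (W = 2310*(-38) = -87780)
O = -1657148 (O = -747136 - 1*910012 = -747136 - 910012 = -1657148)
V = -110797628164/3390129435 (V = 2902492/(-87780) - 1657148/(-4325524) = 2902492*(-1/87780) - 1657148*(-1/4325524) = -725623/21945 + 414287/1081381 = -110797628164/3390129435 ≈ -32.682)
1/V = 1/(-110797628164/3390129435) = -3390129435/110797628164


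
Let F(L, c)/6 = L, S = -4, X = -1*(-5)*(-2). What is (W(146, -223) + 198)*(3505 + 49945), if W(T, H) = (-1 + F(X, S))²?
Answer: 209470550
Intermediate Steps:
X = -10 (X = 5*(-2) = -10)
F(L, c) = 6*L
W(T, H) = 3721 (W(T, H) = (-1 + 6*(-10))² = (-1 - 60)² = (-61)² = 3721)
(W(146, -223) + 198)*(3505 + 49945) = (3721 + 198)*(3505 + 49945) = 3919*53450 = 209470550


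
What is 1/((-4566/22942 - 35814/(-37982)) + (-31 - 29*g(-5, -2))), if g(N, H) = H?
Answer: 217845761/6043890291 ≈ 0.036044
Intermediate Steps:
1/((-4566/22942 - 35814/(-37982)) + (-31 - 29*g(-5, -2))) = 1/((-4566/22942 - 35814/(-37982)) + (-31 - 29*(-2))) = 1/((-4566*1/22942 - 35814*(-1/37982)) + (-31 + 58)) = 1/((-2283/11471 + 17907/18991) + 27) = 1/(162054744/217845761 + 27) = 1/(6043890291/217845761) = 217845761/6043890291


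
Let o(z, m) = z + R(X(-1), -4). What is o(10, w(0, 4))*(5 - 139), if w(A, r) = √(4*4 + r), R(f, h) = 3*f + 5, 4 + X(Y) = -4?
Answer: 1206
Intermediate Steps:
X(Y) = -8 (X(Y) = -4 - 4 = -8)
R(f, h) = 5 + 3*f
w(A, r) = √(16 + r)
o(z, m) = -19 + z (o(z, m) = z + (5 + 3*(-8)) = z + (5 - 24) = z - 19 = -19 + z)
o(10, w(0, 4))*(5 - 139) = (-19 + 10)*(5 - 139) = -9*(-134) = 1206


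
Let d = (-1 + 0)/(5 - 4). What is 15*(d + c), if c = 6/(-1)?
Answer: -105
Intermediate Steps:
c = -6 (c = 6*(-1) = -6)
d = -1 (d = -1/1 = -1*1 = -1)
15*(d + c) = 15*(-1 - 6) = 15*(-7) = -105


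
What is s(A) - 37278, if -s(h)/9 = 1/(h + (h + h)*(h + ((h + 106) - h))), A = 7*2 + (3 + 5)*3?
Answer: -409387005/10982 ≈ -37278.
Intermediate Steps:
A = 38 (A = 14 + 8*3 = 14 + 24 = 38)
s(h) = -9/(h + 2*h*(106 + h)) (s(h) = -9/(h + (h + h)*(h + ((h + 106) - h))) = -9/(h + (2*h)*(h + ((106 + h) - h))) = -9/(h + (2*h)*(h + 106)) = -9/(h + (2*h)*(106 + h)) = -9/(h + 2*h*(106 + h)))
s(A) - 37278 = -9/(38*(213 + 2*38)) - 37278 = -9*1/38/(213 + 76) - 37278 = -9*1/38/289 - 37278 = -9*1/38*1/289 - 37278 = -9/10982 - 37278 = -409387005/10982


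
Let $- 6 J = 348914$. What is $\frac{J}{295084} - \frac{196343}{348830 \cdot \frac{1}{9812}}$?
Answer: $- \frac{852757169954671}{154401227580} \approx -5523.0$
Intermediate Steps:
$J = - \frac{174457}{3}$ ($J = \left(- \frac{1}{6}\right) 348914 = - \frac{174457}{3} \approx -58152.0$)
$\frac{J}{295084} - \frac{196343}{348830 \cdot \frac{1}{9812}} = - \frac{174457}{3 \cdot 295084} - \frac{196343}{348830 \cdot \frac{1}{9812}} = \left(- \frac{174457}{3}\right) \frac{1}{295084} - \frac{196343}{348830 \cdot \frac{1}{9812}} = - \frac{174457}{885252} - \frac{196343}{\frac{174415}{4906}} = - \frac{174457}{885252} - \frac{963258758}{174415} = - \frac{852757169954671}{154401227580}$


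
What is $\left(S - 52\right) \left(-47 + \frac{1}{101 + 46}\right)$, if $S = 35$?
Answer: $\frac{117436}{147} \approx 798.88$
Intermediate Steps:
$\left(S - 52\right) \left(-47 + \frac{1}{101 + 46}\right) = \left(35 - 52\right) \left(-47 + \frac{1}{101 + 46}\right) = - 17 \left(-47 + \frac{1}{147}\right) = \left(-17\right) \left(- \frac{6908}{147}\right) = \frac{117436}{147}$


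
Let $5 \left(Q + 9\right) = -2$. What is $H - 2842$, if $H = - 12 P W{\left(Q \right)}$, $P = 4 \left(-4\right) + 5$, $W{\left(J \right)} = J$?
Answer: $- \frac{20414}{5} \approx -4082.8$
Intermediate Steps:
$Q = - \frac{47}{5}$ ($Q = -9 + \frac{1}{5} \left(-2\right) = -9 - \frac{2}{5} = - \frac{47}{5} \approx -9.4$)
$P = -11$ ($P = -16 + 5 = -11$)
$H = - \frac{6204}{5}$ ($H = \left(-12\right) \left(-11\right) \left(- \frac{47}{5}\right) = 132 \left(- \frac{47}{5}\right) = - \frac{6204}{5} \approx -1240.8$)
$H - 2842 = - \frac{6204}{5} - 2842 = - \frac{20414}{5}$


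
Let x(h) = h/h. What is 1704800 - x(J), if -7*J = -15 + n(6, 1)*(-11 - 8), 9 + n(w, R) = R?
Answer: 1704799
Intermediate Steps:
n(w, R) = -9 + R
J = -137/7 (J = -(-15 + (-9 + 1)*(-11 - 8))/7 = -(-15 - 8*(-19))/7 = -(-15 + 152)/7 = -⅐*137 = -137/7 ≈ -19.571)
x(h) = 1
1704800 - x(J) = 1704800 - 1*1 = 1704800 - 1 = 1704799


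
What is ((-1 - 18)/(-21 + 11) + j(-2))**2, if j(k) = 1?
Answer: 841/100 ≈ 8.4100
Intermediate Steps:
((-1 - 18)/(-21 + 11) + j(-2))**2 = ((-1 - 18)/(-21 + 11) + 1)**2 = (-19/(-10) + 1)**2 = (-19*(-1/10) + 1)**2 = (19/10 + 1)**2 = (29/10)**2 = 841/100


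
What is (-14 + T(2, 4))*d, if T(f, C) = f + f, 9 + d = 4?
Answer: 50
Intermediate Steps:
d = -5 (d = -9 + 4 = -5)
T(f, C) = 2*f
(-14 + T(2, 4))*d = (-14 + 2*2)*(-5) = (-14 + 4)*(-5) = -10*(-5) = 50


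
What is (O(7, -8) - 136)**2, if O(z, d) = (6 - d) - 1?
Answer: 15129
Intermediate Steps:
O(z, d) = 5 - d
(O(7, -8) - 136)**2 = ((5 - 1*(-8)) - 136)**2 = ((5 + 8) - 136)**2 = (13 - 136)**2 = (-123)**2 = 15129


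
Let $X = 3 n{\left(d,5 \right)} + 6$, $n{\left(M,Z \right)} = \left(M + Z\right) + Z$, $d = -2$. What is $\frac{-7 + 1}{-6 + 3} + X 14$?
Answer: $422$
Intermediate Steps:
$n{\left(M,Z \right)} = M + 2 Z$
$X = 30$ ($X = 3 \left(-2 + 2 \cdot 5\right) + 6 = 3 \left(-2 + 10\right) + 6 = 3 \cdot 8 + 6 = 24 + 6 = 30$)
$\frac{-7 + 1}{-6 + 3} + X 14 = \frac{-7 + 1}{-6 + 3} + 30 \cdot 14 = - \frac{6}{-3} + 420 = \left(-6\right) \left(- \frac{1}{3}\right) + 420 = 2 + 420 = 422$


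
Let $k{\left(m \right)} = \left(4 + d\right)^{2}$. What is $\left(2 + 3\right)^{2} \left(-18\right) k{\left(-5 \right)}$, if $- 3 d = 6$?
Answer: $-1800$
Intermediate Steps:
$d = -2$ ($d = \left(- \frac{1}{3}\right) 6 = -2$)
$k{\left(m \right)} = 4$ ($k{\left(m \right)} = \left(4 - 2\right)^{2} = 2^{2} = 4$)
$\left(2 + 3\right)^{2} \left(-18\right) k{\left(-5 \right)} = \left(2 + 3\right)^{2} \left(-18\right) 4 = 5^{2} \left(-18\right) 4 = 25 \left(-18\right) 4 = \left(-450\right) 4 = -1800$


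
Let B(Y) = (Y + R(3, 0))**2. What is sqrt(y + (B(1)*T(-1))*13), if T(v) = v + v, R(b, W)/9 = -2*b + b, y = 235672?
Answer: 4*sqrt(13631) ≈ 467.01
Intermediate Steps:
R(b, W) = -9*b (R(b, W) = 9*(-2*b + b) = 9*(-b) = -9*b)
B(Y) = (-27 + Y)**2 (B(Y) = (Y - 9*3)**2 = (Y - 27)**2 = (-27 + Y)**2)
T(v) = 2*v
sqrt(y + (B(1)*T(-1))*13) = sqrt(235672 + ((-27 + 1)**2*(2*(-1)))*13) = sqrt(235672 + ((-26)**2*(-2))*13) = sqrt(235672 + (676*(-2))*13) = sqrt(235672 - 1352*13) = sqrt(235672 - 17576) = sqrt(218096) = 4*sqrt(13631)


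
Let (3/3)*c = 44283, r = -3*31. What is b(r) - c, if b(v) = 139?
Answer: -44144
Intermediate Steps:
r = -93
c = 44283
b(r) - c = 139 - 1*44283 = 139 - 44283 = -44144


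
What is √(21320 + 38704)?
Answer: 2*√15006 ≈ 245.00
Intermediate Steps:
√(21320 + 38704) = √60024 = 2*√15006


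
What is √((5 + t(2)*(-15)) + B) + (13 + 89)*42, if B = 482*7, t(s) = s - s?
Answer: 4284 + √3379 ≈ 4342.1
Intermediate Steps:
t(s) = 0
B = 3374
√((5 + t(2)*(-15)) + B) + (13 + 89)*42 = √((5 + 0*(-15)) + 3374) + (13 + 89)*42 = √((5 + 0) + 3374) + 102*42 = √(5 + 3374) + 4284 = √3379 + 4284 = 4284 + √3379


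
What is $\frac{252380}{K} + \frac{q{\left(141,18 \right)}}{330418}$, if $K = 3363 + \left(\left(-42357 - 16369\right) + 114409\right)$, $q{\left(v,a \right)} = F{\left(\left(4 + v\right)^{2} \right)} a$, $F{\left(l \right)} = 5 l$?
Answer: $\frac{48780172085}{4877465307} \approx 10.001$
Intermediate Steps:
$q{\left(v,a \right)} = 5 a \left(4 + v\right)^{2}$ ($q{\left(v,a \right)} = 5 \left(4 + v\right)^{2} a = 5 a \left(4 + v\right)^{2}$)
$K = 59046$ ($K = 3363 + \left(\left(-42357 - 16369\right) + 114409\right) = 3363 + \left(-58726 + 114409\right) = 3363 + 55683 = 59046$)
$\frac{252380}{K} + \frac{q{\left(141,18 \right)}}{330418} = \frac{252380}{59046} + \frac{5 \cdot 18 \left(4 + 141\right)^{2}}{330418} = 252380 \cdot \frac{1}{59046} + 5 \cdot 18 \cdot 145^{2} \cdot \frac{1}{330418} = \frac{126190}{29523} + 5 \cdot 18 \cdot 21025 \cdot \frac{1}{330418} = \frac{126190}{29523} + 1892250 \cdot \frac{1}{330418} = \frac{126190}{29523} + \frac{946125}{165209} = \frac{48780172085}{4877465307}$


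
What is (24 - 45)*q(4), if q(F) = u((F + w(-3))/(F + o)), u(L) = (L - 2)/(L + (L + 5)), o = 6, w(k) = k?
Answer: 399/52 ≈ 7.6731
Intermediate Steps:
u(L) = (-2 + L)/(5 + 2*L) (u(L) = (-2 + L)/(L + (5 + L)) = (-2 + L)/(5 + 2*L))
q(F) = (-2 + (-3 + F)/(6 + F))/(5 + 2*(-3 + F)/(6 + F)) (q(F) = (-2 + (F - 3)/(F + 6))/(5 + 2*((F - 3)/(F + 6))) = (-2 + (-3 + F)/(6 + F))/(5 + 2*((-3 + F)/(6 + F))) = (-2 + (-3 + F)/(6 + F))/(5 + 2*(-3 + F)/(6 + F)))
(24 - 45)*q(4) = (24 - 45)*((-15 - 1*4)/(24 + 7*4)) = -21*(-15 - 4)/(24 + 28) = -21*(-19)/52 = -21*(-19/52) = 399/52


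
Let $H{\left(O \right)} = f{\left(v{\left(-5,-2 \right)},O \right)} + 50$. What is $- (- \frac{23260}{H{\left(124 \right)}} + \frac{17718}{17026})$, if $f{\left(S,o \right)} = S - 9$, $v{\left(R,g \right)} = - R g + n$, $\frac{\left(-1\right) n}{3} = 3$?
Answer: $\frac{98908741}{93643} \approx 1056.2$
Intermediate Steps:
$n = -9$ ($n = \left(-3\right) 3 = -9$)
$v{\left(R,g \right)} = -9 - R g$ ($v{\left(R,g \right)} = - R g - 9 = -9 - R g$)
$f{\left(S,o \right)} = -9 + S$
$H{\left(O \right)} = 22$ ($H{\left(O \right)} = \left(-9 - \left(9 - -10\right)\right) + 50 = \left(-9 - 19\right) + 50 = -28 + 50 = 22$)
$- (- \frac{23260}{H{\left(124 \right)}} + \frac{17718}{17026}) = - (- \frac{23260}{22} + \frac{17718}{17026}) = - (\left(-23260\right) \frac{1}{22} + 17718 \cdot \frac{1}{17026}) = - (- \frac{11630}{11} + \frac{8859}{8513}) = \left(-1\right) \left(- \frac{98908741}{93643}\right) = \frac{98908741}{93643}$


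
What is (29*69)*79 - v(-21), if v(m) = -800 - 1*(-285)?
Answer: 158594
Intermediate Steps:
v(m) = -515 (v(m) = -800 + 285 = -515)
(29*69)*79 - v(-21) = (29*69)*79 - 1*(-515) = 2001*79 + 515 = 158079 + 515 = 158594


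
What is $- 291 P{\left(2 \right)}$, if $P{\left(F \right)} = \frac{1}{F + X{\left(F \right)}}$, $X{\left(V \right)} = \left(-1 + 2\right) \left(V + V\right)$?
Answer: $- \frac{97}{2} \approx -48.5$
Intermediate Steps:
$X{\left(V \right)} = 2 V$ ($X{\left(V \right)} = 1 \cdot 2 V = 2 V$)
$P{\left(F \right)} = \frac{1}{3 F}$ ($P{\left(F \right)} = \frac{1}{F + 2 F} = \frac{1}{3 F}$)
$- 291 P{\left(2 \right)} = - 291 \frac{1}{3 \cdot 2} = - 291 \cdot \frac{1}{3} \cdot \frac{1}{2} = \left(-291\right) \frac{1}{6} = - \frac{97}{2}$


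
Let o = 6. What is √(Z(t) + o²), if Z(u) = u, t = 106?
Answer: √142 ≈ 11.916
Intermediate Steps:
√(Z(t) + o²) = √(106 + 6²) = √(106 + 36) = √142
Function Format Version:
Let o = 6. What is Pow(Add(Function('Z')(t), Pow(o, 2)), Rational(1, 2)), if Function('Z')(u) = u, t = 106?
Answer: Pow(142, Rational(1, 2)) ≈ 11.916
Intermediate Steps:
Pow(Add(Function('Z')(t), Pow(o, 2)), Rational(1, 2)) = Pow(Add(106, Pow(6, 2)), Rational(1, 2)) = Pow(Add(106, 36), Rational(1, 2)) = Pow(142, Rational(1, 2))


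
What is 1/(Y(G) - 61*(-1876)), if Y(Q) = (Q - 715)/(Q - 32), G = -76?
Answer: 108/12359879 ≈ 8.7379e-6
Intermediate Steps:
Y(Q) = (-715 + Q)/(-32 + Q)
1/(Y(G) - 61*(-1876)) = 1/((-715 - 76)/(-32 - 76) - 61*(-1876)) = 1/(-791/(-108) + 114436) = 1/(-1/108*(-791) + 114436) = 1/(791/108 + 114436) = 1/(12359879/108) = 108/12359879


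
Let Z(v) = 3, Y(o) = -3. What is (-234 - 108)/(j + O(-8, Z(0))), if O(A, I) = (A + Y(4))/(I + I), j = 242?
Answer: -2052/1441 ≈ -1.4240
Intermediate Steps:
O(A, I) = (-3 + A)/(2*I) (O(A, I) = (A - 3)/(I + I) = (-3 + A)/((2*I)) = (-3 + A)*(1/(2*I)) = (-3 + A)/(2*I))
(-234 - 108)/(j + O(-8, Z(0))) = (-234 - 108)/(242 + (½)*(-3 - 8)/3) = -342/(242 + (½)*(⅓)*(-11)) = -342/(242 - 11/6) = -342/1441/6 = -342*6/1441 = -2052/1441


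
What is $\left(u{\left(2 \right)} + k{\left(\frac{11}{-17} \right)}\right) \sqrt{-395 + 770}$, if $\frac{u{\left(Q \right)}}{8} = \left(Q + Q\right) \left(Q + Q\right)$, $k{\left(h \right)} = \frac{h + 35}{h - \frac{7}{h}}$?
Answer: $\frac{624700 \sqrt{15}}{951} \approx 2544.1$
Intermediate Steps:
$k{\left(h \right)} = \frac{35 + h}{h - \frac{7}{h}}$
$u{\left(Q \right)} = 32 Q^{2}$ ($u{\left(Q \right)} = 8 \left(Q + Q\right) \left(Q + Q\right) = 8 \cdot 2 Q 2 Q = 8 \cdot 4 Q^{2} = 32 Q^{2}$)
$\left(u{\left(2 \right)} + k{\left(\frac{11}{-17} \right)}\right) \sqrt{-395 + 770} = \left(32 \cdot 2^{2} + \frac{\frac{11}{-17} \left(35 + \frac{11}{-17}\right)}{-7 + \left(\frac{11}{-17}\right)^{2}}\right) \sqrt{-395 + 770} = \left(32 \cdot 4 + \frac{11 \left(- \frac{1}{17}\right) \left(35 + 11 \left(- \frac{1}{17}\right)\right)}{-7 + \left(11 \left(- \frac{1}{17}\right)\right)^{2}}\right) \sqrt{375} = \left(128 - \frac{11 \left(35 - \frac{11}{17}\right)}{17 \left(-7 + \left(- \frac{11}{17}\right)^{2}\right)}\right) 5 \sqrt{15} = \left(128 - \frac{11}{17} \frac{1}{-7 + \frac{121}{289}} \cdot \frac{584}{17}\right) 5 \sqrt{15} = \left(128 - \frac{11}{17} \frac{1}{- \frac{1902}{289}} \cdot \frac{584}{17}\right) 5 \sqrt{15} = \left(128 - \left(- \frac{187}{1902}\right) \frac{584}{17}\right) 5 \sqrt{15} = \left(128 + \frac{3212}{951}\right) 5 \sqrt{15} = \frac{124940 \cdot 5 \sqrt{15}}{951} = \frac{624700 \sqrt{15}}{951}$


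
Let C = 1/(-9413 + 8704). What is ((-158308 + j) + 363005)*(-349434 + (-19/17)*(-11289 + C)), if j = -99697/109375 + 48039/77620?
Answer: -50392224697078387064286/730901453125 ≈ -6.8945e+10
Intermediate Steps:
C = -1/709 (C = 1/(-709) = -1/709 ≈ -0.0014104)
j = -496843103/1697937500 (j = -99697*1/109375 + 48039*(1/77620) = -99697/109375 + 48039/77620 = -496843103/1697937500 ≈ -0.29262)
((-158308 + j) + 363005)*(-349434 + (-19/17)*(-11289 + C)) = ((-158308 - 496843103/1697937500) + 363005)*(-349434 + (-19/17)*(-11289 - 1/709)) = (-268797586593103/1697937500 + 363005)*(-349434 - 19*1/17*(-8003902/709)) = 347562215594397*(-349434 - 19/17*(-8003902/709))/1697937500 = 347562215594397*(-349434 + 152074138/12053)/1697937500 = (347562215594397/1697937500)*(-4059653864/12053) = -50392224697078387064286/730901453125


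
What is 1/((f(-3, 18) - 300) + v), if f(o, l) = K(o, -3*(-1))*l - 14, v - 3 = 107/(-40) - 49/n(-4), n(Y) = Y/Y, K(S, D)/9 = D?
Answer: 40/4933 ≈ 0.0081087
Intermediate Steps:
K(S, D) = 9*D
n(Y) = 1
v = -1947/40 (v = 3 + (107/(-40) - 49/1) = 3 + (107*(-1/40) - 49*1) = 3 + (-107/40 - 49) = 3 - 2067/40 = -1947/40 ≈ -48.675)
f(o, l) = -14 + 27*l (f(o, l) = (9*(-3*(-1)))*l - 14 = (9*3)*l - 14 = 27*l - 14 = -14 + 27*l)
1/((f(-3, 18) - 300) + v) = 1/(((-14 + 27*18) - 300) - 1947/40) = 1/(((-14 + 486) - 300) - 1947/40) = 1/((472 - 300) - 1947/40) = 1/(172 - 1947/40) = 1/(4933/40) = 40/4933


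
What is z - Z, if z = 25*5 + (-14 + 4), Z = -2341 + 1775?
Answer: 681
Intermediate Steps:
Z = -566
z = 115 (z = 125 - 10 = 115)
z - Z = 115 - 1*(-566) = 115 + 566 = 681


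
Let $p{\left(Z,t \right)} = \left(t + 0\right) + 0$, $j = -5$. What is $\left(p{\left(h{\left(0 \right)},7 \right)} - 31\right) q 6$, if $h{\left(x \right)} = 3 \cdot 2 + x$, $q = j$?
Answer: $720$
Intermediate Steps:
$q = -5$
$h{\left(x \right)} = 6 + x$
$p{\left(Z,t \right)} = t$ ($p{\left(Z,t \right)} = t + 0 = t$)
$\left(p{\left(h{\left(0 \right)},7 \right)} - 31\right) q 6 = \left(7 - 31\right) \left(\left(-5\right) 6\right) = \left(-24\right) \left(-30\right) = 720$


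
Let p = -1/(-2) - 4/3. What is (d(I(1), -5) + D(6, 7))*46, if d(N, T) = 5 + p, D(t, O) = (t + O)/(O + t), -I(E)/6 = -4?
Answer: 713/3 ≈ 237.67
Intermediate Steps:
I(E) = 24 (I(E) = -6*(-4) = 24)
D(t, O) = 1 (D(t, O) = (O + t)/(O + t) = 1)
p = -5/6 (p = -1*(-1/2) - 4*1/3 = 1/2 - 4/3 = -5/6 ≈ -0.83333)
d(N, T) = 25/6 (d(N, T) = 5 - 5/6 = 25/6)
(d(I(1), -5) + D(6, 7))*46 = (25/6 + 1)*46 = (31/6)*46 = 713/3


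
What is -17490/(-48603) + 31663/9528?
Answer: 568520503/154363128 ≈ 3.6830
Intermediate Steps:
-17490/(-48603) + 31663/9528 = -17490*(-1/48603) + 31663*(1/9528) = 5830/16201 + 31663/9528 = 568520503/154363128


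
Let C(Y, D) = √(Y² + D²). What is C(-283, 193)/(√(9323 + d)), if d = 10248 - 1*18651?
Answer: √6746935/230 ≈ 11.293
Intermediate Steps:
C(Y, D) = √(D² + Y²)
d = -8403 (d = 10248 - 18651 = -8403)
C(-283, 193)/(√(9323 + d)) = √(193² + (-283)²)/(√(9323 - 8403)) = √(37249 + 80089)/(√920) = √117338/((2*√230)) = √117338*(√230/460) = √6746935/230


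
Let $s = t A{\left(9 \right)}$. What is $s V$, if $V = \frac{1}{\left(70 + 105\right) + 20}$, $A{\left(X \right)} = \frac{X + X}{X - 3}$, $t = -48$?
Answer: $- \frac{48}{65} \approx -0.73846$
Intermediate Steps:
$A{\left(X \right)} = \frac{2 X}{-3 + X}$
$V = \frac{1}{195}$ ($V = \frac{1}{175 + 20} = \frac{1}{195} \approx 0.0051282$)
$s = -144$ ($s = - 48 \cdot 2 \cdot 9 \frac{1}{-3 + 9} = - 48 \cdot 2 \cdot 9 \cdot \frac{1}{6} = \left(-48\right) 3 = -144$)
$s V = \left(-144\right) \frac{1}{195} = - \frac{48}{65}$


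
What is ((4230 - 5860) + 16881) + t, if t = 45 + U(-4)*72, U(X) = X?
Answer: 15008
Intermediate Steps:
t = -243 (t = 45 - 4*72 = 45 - 288 = -243)
((4230 - 5860) + 16881) + t = ((4230 - 5860) + 16881) - 243 = (-1630 + 16881) - 243 = 15251 - 243 = 15008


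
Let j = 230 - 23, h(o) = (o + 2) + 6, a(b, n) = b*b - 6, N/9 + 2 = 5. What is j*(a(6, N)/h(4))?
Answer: 1035/2 ≈ 517.50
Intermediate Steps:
N = 27 (N = -18 + 9*5 = -18 + 45 = 27)
a(b, n) = -6 + b**2 (a(b, n) = b**2 - 6 = -6 + b**2)
h(o) = 8 + o (h(o) = (2 + o) + 6 = 8 + o)
j = 207
j*(a(6, N)/h(4)) = 207*((-6 + 6**2)/(8 + 4)) = 207*((-6 + 36)/12) = 207*(30*(1/12)) = 207*(5/2) = 1035/2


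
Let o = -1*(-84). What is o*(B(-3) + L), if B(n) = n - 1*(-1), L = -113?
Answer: -9660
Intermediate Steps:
B(n) = 1 + n (B(n) = n + 1 = 1 + n)
o = 84
o*(B(-3) + L) = 84*((1 - 3) - 113) = 84*(-2 - 113) = 84*(-115) = -9660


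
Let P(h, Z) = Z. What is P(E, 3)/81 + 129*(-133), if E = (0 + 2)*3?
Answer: -463238/27 ≈ -17157.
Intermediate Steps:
E = 6 (E = 2*3 = 6)
P(E, 3)/81 + 129*(-133) = 3/81 + 129*(-133) = 3*(1/81) - 17157 = 1/27 - 17157 = -463238/27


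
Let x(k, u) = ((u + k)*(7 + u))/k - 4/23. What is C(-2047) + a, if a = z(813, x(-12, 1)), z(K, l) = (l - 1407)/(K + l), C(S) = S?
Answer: -115938366/56591 ≈ -2048.7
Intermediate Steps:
x(k, u) = -4/23 + (7 + u)*(k + u)/k (x(k, u) = ((k + u)*(7 + u))/k - 4*1/23 = ((7 + u)*(k + u))/k - 4/23 = (7 + u)*(k + u)/k - 4/23 = -4/23 + (7 + u)*(k + u)/k)
z(K, l) = (-1407 + l)/(K + l)
a = -96589/56591 (a = (-1407 + (157/23 + 1 + 1²/(-12) + 7*1/(-12)))/(813 + (157/23 + 1 + 1²/(-12) + 7*1/(-12))) = (-1407 + (157/23 + 1 - 1/12*1 + 7*1*(-1/12)))/(813 + (157/23 + 1 - 1/12*1 + 7*1*(-1/12))) = (-1407 + (157/23 + 1 - 1/12 - 7/12))/(813 + (157/23 + 1 - 1/12 - 7/12)) = (-1407 + 494/69)/(813 + 494/69) = -96589/69/(56591/69) = (69/56591)*(-96589/69) = -96589/56591 ≈ -1.7068)
C(-2047) + a = -2047 - 96589/56591 = -115938366/56591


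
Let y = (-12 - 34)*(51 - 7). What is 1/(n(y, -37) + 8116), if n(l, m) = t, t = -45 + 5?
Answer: 1/8076 ≈ 0.00012382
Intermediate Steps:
y = -2024 (y = -46*44 = -2024)
t = -40
n(l, m) = -40
1/(n(y, -37) + 8116) = 1/(-40 + 8116) = 1/8076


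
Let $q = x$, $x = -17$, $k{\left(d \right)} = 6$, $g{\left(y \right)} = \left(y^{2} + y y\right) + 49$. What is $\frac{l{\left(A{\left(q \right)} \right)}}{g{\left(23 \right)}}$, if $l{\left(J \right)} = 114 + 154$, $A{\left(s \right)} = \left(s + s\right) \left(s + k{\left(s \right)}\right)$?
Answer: $\frac{268}{1107} \approx 0.2421$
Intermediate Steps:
$g{\left(y \right)} = 49 + 2 y^{2}$ ($g{\left(y \right)} = \left(y^{2} + y^{2}\right) + 49 = 2 y^{2} + 49 = 49 + 2 y^{2}$)
$q = -17$
$A{\left(s \right)} = 2 s \left(6 + s\right)$ ($A{\left(s \right)} = \left(s + s\right) \left(s + 6\right) = 2 s \left(6 + s\right)$)
$l{\left(J \right)} = 268$
$\frac{l{\left(A{\left(q \right)} \right)}}{g{\left(23 \right)}} = \frac{268}{49 + 2 \cdot 23^{2}} = \frac{268}{49 + 2 \cdot 529} = \frac{268}{49 + 1058} = \frac{268}{1107}$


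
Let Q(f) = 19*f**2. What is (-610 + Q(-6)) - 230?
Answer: -156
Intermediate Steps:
(-610 + Q(-6)) - 230 = (-610 + 19*(-6)**2) - 230 = (-610 + 19*36) - 230 = (-610 + 684) - 230 = 74 - 230 = -156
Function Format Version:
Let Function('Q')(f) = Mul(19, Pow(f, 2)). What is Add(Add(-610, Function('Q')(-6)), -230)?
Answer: -156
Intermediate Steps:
Add(Add(-610, Function('Q')(-6)), -230) = Add(Add(-610, Mul(19, Pow(-6, 2))), -230) = Add(Add(-610, Mul(19, 36)), -230) = Add(Add(-610, 684), -230) = Add(74, -230) = -156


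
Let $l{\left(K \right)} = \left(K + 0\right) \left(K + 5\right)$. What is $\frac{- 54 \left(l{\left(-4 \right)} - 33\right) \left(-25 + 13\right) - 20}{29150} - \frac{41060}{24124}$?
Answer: $- \frac{221972313}{87901825} \approx -2.5252$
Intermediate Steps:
$l{\left(K \right)} = K \left(5 + K\right)$
$\frac{- 54 \left(l{\left(-4 \right)} - 33\right) \left(-25 + 13\right) - 20}{29150} - \frac{41060}{24124} = \frac{- 54 \left(- 4 \left(5 - 4\right) - 33\right) \left(-25 + 13\right) - 20}{29150} - \frac{41060}{24124} = \left(- 54 \left(\left(-4\right) 1 - 33\right) \left(-12\right) - 20\right) \frac{1}{29150} - \frac{10265}{6031} = \left(- 54 \left(-4 - 33\right) \left(-12\right) - 20\right) \frac{1}{29150} - \frac{10265}{6031} = \left(- 54 \left(\left(-37\right) \left(-12\right)\right) - 20\right) \frac{1}{29150} - \frac{10265}{6031} = \left(\left(-54\right) 444 - 20\right) \frac{1}{29150} - \frac{10265}{6031} = \left(-23976 - 20\right) \frac{1}{29150} - \frac{10265}{6031} = \left(-23996\right) \frac{1}{29150} - \frac{10265}{6031} = - \frac{11998}{14575} - \frac{10265}{6031} = - \frac{221972313}{87901825}$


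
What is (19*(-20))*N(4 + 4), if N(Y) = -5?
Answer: 1900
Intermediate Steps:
(19*(-20))*N(4 + 4) = (19*(-20))*(-5) = -380*(-5) = 1900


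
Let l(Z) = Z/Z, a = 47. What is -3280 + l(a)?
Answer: -3279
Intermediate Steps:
l(Z) = 1
-3280 + l(a) = -3280 + 1 = -3279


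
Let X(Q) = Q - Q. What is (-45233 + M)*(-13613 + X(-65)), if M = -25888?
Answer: 968170173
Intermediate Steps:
X(Q) = 0
(-45233 + M)*(-13613 + X(-65)) = (-45233 - 25888)*(-13613 + 0) = -71121*(-13613) = 968170173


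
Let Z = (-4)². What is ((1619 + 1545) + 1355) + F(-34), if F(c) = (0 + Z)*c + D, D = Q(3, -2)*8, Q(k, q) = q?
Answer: 3959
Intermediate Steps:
Z = 16
D = -16 (D = -2*8 = -16)
F(c) = -16 + 16*c (F(c) = (0 + 16)*c - 16 = 16*c - 16 = -16 + 16*c)
((1619 + 1545) + 1355) + F(-34) = ((1619 + 1545) + 1355) + (-16 + 16*(-34)) = (3164 + 1355) + (-16 - 544) = 4519 - 560 = 3959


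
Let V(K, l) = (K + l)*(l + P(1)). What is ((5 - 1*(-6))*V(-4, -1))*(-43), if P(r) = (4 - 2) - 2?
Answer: -2365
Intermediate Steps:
P(r) = 0 (P(r) = 2 - 2 = 0)
V(K, l) = l*(K + l) (V(K, l) = (K + l)*(l + 0) = (K + l)*l = l*(K + l))
((5 - 1*(-6))*V(-4, -1))*(-43) = ((5 - 1*(-6))*(-(-4 - 1)))*(-43) = ((5 + 6)*(-1*(-5)))*(-43) = (11*5)*(-43) = 55*(-43) = -2365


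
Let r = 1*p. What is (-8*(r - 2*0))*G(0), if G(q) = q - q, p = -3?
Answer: 0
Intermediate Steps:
G(q) = 0
r = -3 (r = 1*(-3) = -3)
(-8*(r - 2*0))*G(0) = -8*(-3 - 2*0)*0 = -8*(-3 + 0)*0 = -8*(-3)*0 = 24*0 = 0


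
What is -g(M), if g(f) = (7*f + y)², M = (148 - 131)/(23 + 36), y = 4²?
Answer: -1129969/3481 ≈ -324.61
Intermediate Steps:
y = 16
M = 17/59 ≈ 0.28814
g(f) = (16 + 7*f)² (g(f) = (7*f + 16)² = (16 + 7*f)²)
-g(M) = -(16 + 7*(17/59))² = -(16 + 119/59)² = -(1063/59)² = -1*1129969/3481 = -1129969/3481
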